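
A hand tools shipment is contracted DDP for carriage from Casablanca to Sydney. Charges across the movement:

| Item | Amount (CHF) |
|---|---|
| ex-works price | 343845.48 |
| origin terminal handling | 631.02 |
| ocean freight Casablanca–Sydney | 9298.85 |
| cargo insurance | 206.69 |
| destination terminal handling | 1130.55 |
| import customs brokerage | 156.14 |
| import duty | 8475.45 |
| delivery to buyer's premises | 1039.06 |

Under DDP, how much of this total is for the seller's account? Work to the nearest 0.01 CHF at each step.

Seller's account: CHF 364783.24

DDP: the seller bears all costs including import duty.
Seller's account: goods 343845.48 + origin terminal 631.02 + freight 9298.85 + insurance 206.69 + destination terminal 1130.55 + brokerage 156.14 + duty 8475.45 + delivery 1039.06 = 364783.24
Buyer's account: 0.00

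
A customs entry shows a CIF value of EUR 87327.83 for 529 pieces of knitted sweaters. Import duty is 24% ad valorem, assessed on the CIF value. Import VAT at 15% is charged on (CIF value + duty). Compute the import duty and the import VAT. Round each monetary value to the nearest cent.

Import duty: EUR 20958.68; import VAT: EUR 16242.98

Import duty = 87327.83 × 24% = 20958.68
VAT base = CIF + duty = 87327.83 + 20958.68 = 108286.51
Import VAT = 108286.51 × 15% = 16242.98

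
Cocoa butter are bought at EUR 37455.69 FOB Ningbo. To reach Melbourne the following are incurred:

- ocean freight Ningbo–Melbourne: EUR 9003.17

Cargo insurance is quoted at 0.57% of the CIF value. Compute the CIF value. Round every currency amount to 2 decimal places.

Let C be the CIF value. C = FOB price + freight + 0.57% × C
C − 0.57% × C = 37455.69 + 9003.17
0.9943 × C = 46458.86
C = 46458.86 / 0.9943 = 46725.19
Insurance premium = 0.57% × 46725.19 = 266.33

CIF value: EUR 46725.19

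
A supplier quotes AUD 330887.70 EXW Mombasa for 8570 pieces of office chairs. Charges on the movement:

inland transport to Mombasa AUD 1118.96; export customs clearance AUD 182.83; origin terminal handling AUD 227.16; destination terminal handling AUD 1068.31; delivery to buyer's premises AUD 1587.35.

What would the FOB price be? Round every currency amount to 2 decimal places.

Not relevant to the conversion: destination terminal, delivery — on the buyer under both terms; not part of either seller's price.
From EXW to FOB, the seller additionally bears: inland to port, export clearance, origin terminal.
FOB price = 330887.70 + 1118.96 + 182.83 + 227.16 = 332416.65

FOB price: AUD 332416.65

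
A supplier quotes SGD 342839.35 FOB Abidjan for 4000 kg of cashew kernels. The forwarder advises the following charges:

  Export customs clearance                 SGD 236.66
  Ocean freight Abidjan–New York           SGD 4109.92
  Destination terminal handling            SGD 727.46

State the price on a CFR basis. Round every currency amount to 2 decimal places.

CFR price: SGD 346949.27

Not relevant to the conversion: export clearance — on the seller under both FOB and CFR; already in the FOB price and stays in the CFR price. destination terminal — on the buyer under both terms; not part of either seller's price.
From FOB to CFR, the seller additionally bears: freight.
CFR price = 342839.35 + 4109.92 = 346949.27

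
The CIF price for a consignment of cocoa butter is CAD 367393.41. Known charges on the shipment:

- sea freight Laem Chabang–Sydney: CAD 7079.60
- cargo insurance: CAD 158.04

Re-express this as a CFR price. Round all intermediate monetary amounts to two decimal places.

Not relevant to the conversion: freight — on the seller under both CIF and CFR; already in the CIF price and stays in the CFR price.
From CIF to CFR, the seller no longer bears: insurance.
CFR price = 367393.41 − 158.04 = 367235.37

CFR price: CAD 367235.37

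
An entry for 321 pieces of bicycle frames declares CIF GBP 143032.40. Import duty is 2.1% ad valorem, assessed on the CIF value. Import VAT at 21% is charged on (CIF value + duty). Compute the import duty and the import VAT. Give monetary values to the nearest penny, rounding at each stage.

Import duty = 143032.40 × 2.1% = 3003.68
VAT base = CIF + duty = 143032.40 + 3003.68 = 146036.08
Import VAT = 146036.08 × 21% = 30667.58

Import duty: GBP 3003.68; import VAT: GBP 30667.58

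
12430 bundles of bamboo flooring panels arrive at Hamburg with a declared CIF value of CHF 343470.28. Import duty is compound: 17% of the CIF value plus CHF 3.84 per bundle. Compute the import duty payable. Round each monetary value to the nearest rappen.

Ad valorem component: 343470.28 × 17% = 58389.95
Specific component: 12430 × 3.84 = 47731.20
Import duty = 58389.95 + 47731.20 = 106121.15

Import duty: CHF 106121.15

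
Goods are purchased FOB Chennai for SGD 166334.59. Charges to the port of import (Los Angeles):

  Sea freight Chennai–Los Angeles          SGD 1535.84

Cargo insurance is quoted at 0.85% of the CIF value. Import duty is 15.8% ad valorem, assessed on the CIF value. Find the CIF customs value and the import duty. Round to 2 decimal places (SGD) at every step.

Let C be the CIF value. C = FOB price + freight + 0.85% × C
C − 0.85% × C = 166334.59 + 1535.84
0.9915 × C = 167870.43
C = 167870.43 / 0.9915 = 169309.56
Insurance premium = 0.85% × 169309.56 = 1439.13
Import duty = 169309.56 × 15.8% = 26750.91

CIF value: SGD 169309.56; import duty: SGD 26750.91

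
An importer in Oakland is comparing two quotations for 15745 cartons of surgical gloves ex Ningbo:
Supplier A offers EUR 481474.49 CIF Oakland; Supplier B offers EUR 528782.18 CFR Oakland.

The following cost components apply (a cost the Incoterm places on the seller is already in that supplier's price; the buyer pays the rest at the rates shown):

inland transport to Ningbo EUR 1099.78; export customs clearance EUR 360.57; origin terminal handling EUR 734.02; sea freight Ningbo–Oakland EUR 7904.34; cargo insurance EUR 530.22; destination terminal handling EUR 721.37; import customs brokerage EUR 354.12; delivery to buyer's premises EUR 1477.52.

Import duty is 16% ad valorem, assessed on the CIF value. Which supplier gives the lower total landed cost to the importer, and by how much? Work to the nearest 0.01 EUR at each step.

Supplier A (CIF):
The CIF price already equals the CIF value: 481474.49
Import duty = 481474.49 × 16% = 77035.92
Buyer bears (A): 721.37 + 354.12 + 1477.52 = 2553.01
Landed cost (A) = invoice 481474.49 + 2553.01 + duty 77035.92 = 561063.42
Supplier B (CFR):
CIF value = CFR price + insurance = 528782.18 + 530.22 = 529312.40
Import duty = 529312.40 × 16% = 84689.98
Buyer bears (B): 530.22 + 721.37 + 354.12 + 1477.52 = 3083.23
Landed cost (B) = invoice 528782.18 + 3083.23 + duty 84689.98 = 616555.39
Difference = |561063.42 − 616555.39| = 55491.97

Supplier A is cheaper by EUR 55491.97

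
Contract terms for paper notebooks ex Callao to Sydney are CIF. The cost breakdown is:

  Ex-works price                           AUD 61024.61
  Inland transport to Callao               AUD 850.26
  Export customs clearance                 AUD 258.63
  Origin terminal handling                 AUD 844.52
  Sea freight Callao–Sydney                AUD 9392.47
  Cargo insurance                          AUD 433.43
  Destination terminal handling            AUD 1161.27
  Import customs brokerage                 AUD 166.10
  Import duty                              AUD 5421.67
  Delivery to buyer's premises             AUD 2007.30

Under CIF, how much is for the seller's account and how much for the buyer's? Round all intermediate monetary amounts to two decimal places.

Seller: AUD 72803.92; buyer: AUD 8756.34

CIF: the seller pays costs through ocean freight and marine insurance to the destination port.
Seller's account: goods 61024.61 + inland to port 850.26 + export clearance 258.63 + origin terminal 844.52 + freight 9392.47 + insurance 433.43 = 72803.92
Buyer's account: destination terminal 1161.27 + brokerage 166.10 + duty 5421.67 + delivery 2007.30 = 8756.34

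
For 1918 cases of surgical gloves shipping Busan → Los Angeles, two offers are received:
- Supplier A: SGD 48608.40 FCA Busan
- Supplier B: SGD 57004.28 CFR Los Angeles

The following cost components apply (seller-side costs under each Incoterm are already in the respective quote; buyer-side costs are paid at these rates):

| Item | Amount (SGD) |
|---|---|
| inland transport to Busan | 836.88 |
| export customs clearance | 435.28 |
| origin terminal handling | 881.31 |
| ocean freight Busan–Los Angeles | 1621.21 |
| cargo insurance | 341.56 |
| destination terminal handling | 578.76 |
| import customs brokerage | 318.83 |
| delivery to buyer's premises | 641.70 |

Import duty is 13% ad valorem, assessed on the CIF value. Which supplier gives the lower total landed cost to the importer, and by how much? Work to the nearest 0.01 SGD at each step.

Supplier A is cheaper by SGD 6659.50

Supplier A (FCA):
CIF value = FCA price + origin terminal + freight + insurance = 48608.40 + 881.31 + 1621.21 + 341.56 = 51452.48
Import duty = 51452.48 × 13% = 6688.82
Buyer bears (A): 881.31 + 1621.21 + 341.56 + 578.76 + 318.83 + 641.70 = 4383.37
Landed cost (A) = invoice 48608.40 + 4383.37 + duty 6688.82 = 59680.59
Supplier B (CFR):
CIF value = CFR price + insurance = 57004.28 + 341.56 = 57345.84
Import duty = 57345.84 × 13% = 7454.96
Buyer bears (B): 341.56 + 578.76 + 318.83 + 641.70 = 1880.85
Landed cost (B) = invoice 57004.28 + 1880.85 + duty 7454.96 = 66340.09
Difference = |59680.59 − 66340.09| = 6659.50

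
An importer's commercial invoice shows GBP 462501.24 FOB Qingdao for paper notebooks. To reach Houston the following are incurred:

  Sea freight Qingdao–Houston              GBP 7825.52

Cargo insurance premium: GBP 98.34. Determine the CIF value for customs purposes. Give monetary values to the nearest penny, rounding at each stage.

CIF value: GBP 470425.10

CIF = FOB price + freight + insurance
CIF = 462501.24 + 7825.52 + 98.34 = 470425.10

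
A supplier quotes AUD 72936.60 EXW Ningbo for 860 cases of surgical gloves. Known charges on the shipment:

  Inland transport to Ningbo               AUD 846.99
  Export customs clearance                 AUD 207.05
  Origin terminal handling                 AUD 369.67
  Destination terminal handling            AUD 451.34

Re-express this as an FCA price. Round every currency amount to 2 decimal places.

Not relevant to the conversion: destination terminal, origin terminal — on the buyer under both terms; not part of either seller's price.
From EXW to FCA, the seller additionally bears: inland to port, export clearance.
FCA price = 72936.60 + 846.99 + 207.05 = 73990.64

FCA price: AUD 73990.64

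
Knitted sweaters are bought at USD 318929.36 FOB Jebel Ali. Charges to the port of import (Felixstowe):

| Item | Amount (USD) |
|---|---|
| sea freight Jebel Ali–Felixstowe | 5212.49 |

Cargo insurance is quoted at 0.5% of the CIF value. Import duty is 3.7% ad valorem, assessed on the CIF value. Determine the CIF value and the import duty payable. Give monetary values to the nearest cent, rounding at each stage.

CIF value: USD 325770.70; import duty: USD 12053.52

Let C be the CIF value. C = FOB price + freight + 0.5% × C
C − 0.5% × C = 318929.36 + 5212.49
0.995 × C = 324141.85
C = 324141.85 / 0.995 = 325770.70
Insurance premium = 0.5% × 325770.70 = 1628.85
Import duty = 325770.70 × 3.7% = 12053.52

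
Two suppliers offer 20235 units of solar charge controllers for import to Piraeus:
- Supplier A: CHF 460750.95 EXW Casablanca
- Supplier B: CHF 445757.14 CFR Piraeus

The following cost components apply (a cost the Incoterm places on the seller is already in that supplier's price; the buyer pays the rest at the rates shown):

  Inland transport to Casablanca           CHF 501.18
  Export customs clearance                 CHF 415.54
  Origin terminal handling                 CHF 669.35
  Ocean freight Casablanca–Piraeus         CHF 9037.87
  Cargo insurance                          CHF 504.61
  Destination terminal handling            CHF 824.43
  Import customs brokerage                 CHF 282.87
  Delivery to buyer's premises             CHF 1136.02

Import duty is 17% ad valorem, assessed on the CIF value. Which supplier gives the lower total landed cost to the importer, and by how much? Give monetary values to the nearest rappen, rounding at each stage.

Supplier A (EXW):
CIF value = EXW price + inland to port + export clearance + origin terminal + freight + insurance = 460750.95 + 501.18 + 415.54 + 669.35 + 9037.87 + 504.61 = 471879.50
Import duty = 471879.50 × 17% = 80219.52
Buyer bears (A): 501.18 + 415.54 + 669.35 + 9037.87 + 504.61 + 824.43 + 282.87 + 1136.02 = 13371.87
Landed cost (A) = invoice 460750.95 + 13371.87 + duty 80219.52 = 554342.34
Supplier B (CFR):
CIF value = CFR price + insurance = 445757.14 + 504.61 = 446261.75
Import duty = 446261.75 × 17% = 75864.50
Buyer bears (B): 504.61 + 824.43 + 282.87 + 1136.02 = 2747.93
Landed cost (B) = invoice 445757.14 + 2747.93 + duty 75864.50 = 524369.57
Difference = |554342.34 − 524369.57| = 29972.77

Supplier B is cheaper by CHF 29972.77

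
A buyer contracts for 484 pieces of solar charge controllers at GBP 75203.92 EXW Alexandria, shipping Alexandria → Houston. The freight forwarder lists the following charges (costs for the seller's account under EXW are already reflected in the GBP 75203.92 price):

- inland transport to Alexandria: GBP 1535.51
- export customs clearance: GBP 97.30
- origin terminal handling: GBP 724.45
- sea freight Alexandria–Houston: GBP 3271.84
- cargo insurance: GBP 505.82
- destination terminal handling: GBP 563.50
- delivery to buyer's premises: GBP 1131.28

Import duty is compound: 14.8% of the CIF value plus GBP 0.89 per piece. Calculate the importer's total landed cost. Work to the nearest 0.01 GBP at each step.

Total landed cost: GBP 95502.53

EXW: the seller makes goods available at their premises; the buyer bears all onward costs.
CIF value = EXW price + inland to port + export clearance + origin terminal + freight + insurance = 75203.92 + 1535.51 + 97.30 + 724.45 + 3271.84 + 505.82 = 81338.84
Ad valorem component: 81338.84 × 14.8% = 12038.15
Specific component: 484 × 0.89 = 430.76
Import duty = 12038.15 + 430.76 = 12468.91
Buyer bears: inland to port 1535.51 + export clearance 97.30 + origin terminal 724.45 + freight 3271.84 + insurance 505.82 + destination terminal 563.50 + delivery 1131.28 + duty 12468.91 = 20298.61
Landed cost = invoice 75203.92 + 20298.61 = 95502.53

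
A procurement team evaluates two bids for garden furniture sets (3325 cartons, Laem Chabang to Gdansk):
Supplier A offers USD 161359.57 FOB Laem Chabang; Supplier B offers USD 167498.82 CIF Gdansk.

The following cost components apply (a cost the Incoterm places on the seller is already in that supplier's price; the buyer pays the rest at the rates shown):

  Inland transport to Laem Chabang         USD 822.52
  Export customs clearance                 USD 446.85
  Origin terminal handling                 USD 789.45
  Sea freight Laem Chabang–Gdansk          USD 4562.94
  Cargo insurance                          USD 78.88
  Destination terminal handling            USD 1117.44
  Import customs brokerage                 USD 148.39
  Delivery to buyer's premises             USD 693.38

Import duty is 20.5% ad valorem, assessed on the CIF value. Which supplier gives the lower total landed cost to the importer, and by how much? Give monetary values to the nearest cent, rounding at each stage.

Supplier A (FOB):
CIF value = FOB price + freight + insurance = 161359.57 + 4562.94 + 78.88 = 166001.39
Import duty = 166001.39 × 20.5% = 34030.28
Buyer bears (A): 4562.94 + 78.88 + 1117.44 + 148.39 + 693.38 = 6601.03
Landed cost (A) = invoice 161359.57 + 6601.03 + duty 34030.28 = 201990.88
Supplier B (CIF):
The CIF price already equals the CIF value: 167498.82
Import duty = 167498.82 × 20.5% = 34337.26
Buyer bears (B): 1117.44 + 148.39 + 693.38 = 1959.21
Landed cost (B) = invoice 167498.82 + 1959.21 + duty 34337.26 = 203795.29
Difference = |201990.88 − 203795.29| = 1804.41

Supplier A is cheaper by USD 1804.41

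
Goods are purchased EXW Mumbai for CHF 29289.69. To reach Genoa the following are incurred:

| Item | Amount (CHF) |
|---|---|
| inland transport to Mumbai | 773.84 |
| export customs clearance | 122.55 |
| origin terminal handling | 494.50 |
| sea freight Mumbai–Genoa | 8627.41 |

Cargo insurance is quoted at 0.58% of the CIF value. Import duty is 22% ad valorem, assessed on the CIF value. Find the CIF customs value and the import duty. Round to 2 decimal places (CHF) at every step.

Let C be the CIF value. C = EXW price + pre-shipment costs + freight + 0.58% × C
C − 0.58% × C = 29289.69 + 773.84 + 122.55 + 494.50 + 8627.41
0.9942 × C = 39307.99
C = 39307.99 / 0.9942 = 39537.31
Insurance premium = 0.58% × 39537.31 = 229.32
Import duty = 39537.31 × 22% = 8698.21

CIF value: CHF 39537.31; import duty: CHF 8698.21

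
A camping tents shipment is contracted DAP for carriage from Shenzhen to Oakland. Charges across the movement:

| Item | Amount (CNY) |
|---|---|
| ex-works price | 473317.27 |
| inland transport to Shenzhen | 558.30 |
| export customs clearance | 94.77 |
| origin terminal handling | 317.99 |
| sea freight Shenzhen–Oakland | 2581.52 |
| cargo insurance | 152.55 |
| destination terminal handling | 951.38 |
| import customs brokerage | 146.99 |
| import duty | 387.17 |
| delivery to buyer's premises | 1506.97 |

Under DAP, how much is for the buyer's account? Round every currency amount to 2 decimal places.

Buyer's account: CNY 534.16

DAP: the seller bears all costs to the named destination except import duty and clearance.
Seller's account: goods 473317.27 + inland to port 558.30 + export clearance 94.77 + origin terminal 317.99 + freight 2581.52 + insurance 152.55 + destination terminal 951.38 + delivery 1506.97 = 479480.75
Buyer's account: brokerage 146.99 + duty 387.17 = 534.16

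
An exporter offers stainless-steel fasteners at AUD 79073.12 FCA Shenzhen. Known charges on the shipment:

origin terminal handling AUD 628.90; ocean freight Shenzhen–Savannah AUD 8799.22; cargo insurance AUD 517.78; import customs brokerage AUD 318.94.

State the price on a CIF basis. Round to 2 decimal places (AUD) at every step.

Not relevant to the conversion: brokerage — on the buyer under both terms; not part of either seller's price.
From FCA to CIF, the seller additionally bears: origin terminal, freight, insurance.
CIF price = 79073.12 + 628.90 + 8799.22 + 517.78 = 89019.02

CIF price: AUD 89019.02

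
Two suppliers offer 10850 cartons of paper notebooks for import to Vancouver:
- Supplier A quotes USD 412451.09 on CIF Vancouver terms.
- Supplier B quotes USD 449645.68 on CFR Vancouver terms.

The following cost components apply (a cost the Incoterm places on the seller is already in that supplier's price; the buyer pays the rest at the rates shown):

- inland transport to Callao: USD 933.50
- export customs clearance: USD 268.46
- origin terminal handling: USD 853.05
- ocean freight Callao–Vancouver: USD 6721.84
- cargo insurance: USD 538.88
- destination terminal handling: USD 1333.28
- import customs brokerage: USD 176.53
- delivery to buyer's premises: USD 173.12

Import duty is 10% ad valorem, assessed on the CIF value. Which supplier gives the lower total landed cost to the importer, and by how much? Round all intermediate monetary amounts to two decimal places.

Supplier A (CIF):
The CIF price already equals the CIF value: 412451.09
Import duty = 412451.09 × 10% = 41245.11
Buyer bears (A): 1333.28 + 176.53 + 173.12 = 1682.93
Landed cost (A) = invoice 412451.09 + 1682.93 + duty 41245.11 = 455379.13
Supplier B (CFR):
CIF value = CFR price + insurance = 449645.68 + 538.88 = 450184.56
Import duty = 450184.56 × 10% = 45018.46
Buyer bears (B): 538.88 + 1333.28 + 176.53 + 173.12 = 2221.81
Landed cost (B) = invoice 449645.68 + 2221.81 + duty 45018.46 = 496885.95
Difference = |455379.13 − 496885.95| = 41506.82

Supplier A is cheaper by USD 41506.82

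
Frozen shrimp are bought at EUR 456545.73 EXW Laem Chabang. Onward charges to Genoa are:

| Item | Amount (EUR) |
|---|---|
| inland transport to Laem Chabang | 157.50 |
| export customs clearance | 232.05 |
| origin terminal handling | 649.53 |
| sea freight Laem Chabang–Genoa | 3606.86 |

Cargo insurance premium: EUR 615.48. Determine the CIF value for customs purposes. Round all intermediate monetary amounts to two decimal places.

CIF value: EUR 461807.15

CIF = EXW price + pre-shipment costs + freight + insurance
CIF = 456545.73 + 157.50 + 232.05 + 649.53 + 3606.86 + 615.48 = 461807.15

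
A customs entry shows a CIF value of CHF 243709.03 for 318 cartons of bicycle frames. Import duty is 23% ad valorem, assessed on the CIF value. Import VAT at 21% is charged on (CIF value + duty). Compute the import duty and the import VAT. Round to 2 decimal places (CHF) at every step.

Import duty = 243709.03 × 23% = 56053.08
VAT base = CIF + duty = 243709.03 + 56053.08 = 299762.11
Import VAT = 299762.11 × 21% = 62950.04

Import duty: CHF 56053.08; import VAT: CHF 62950.04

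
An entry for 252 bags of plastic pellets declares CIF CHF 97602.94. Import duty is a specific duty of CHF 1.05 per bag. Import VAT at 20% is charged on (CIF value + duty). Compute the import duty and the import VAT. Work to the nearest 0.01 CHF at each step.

Import duty: CHF 264.60; import VAT: CHF 19573.51

Import duty = 252 × 1.05 = 264.60
VAT base = CIF + duty = 97602.94 + 264.60 = 97867.54
Import VAT = 97867.54 × 20% = 19573.51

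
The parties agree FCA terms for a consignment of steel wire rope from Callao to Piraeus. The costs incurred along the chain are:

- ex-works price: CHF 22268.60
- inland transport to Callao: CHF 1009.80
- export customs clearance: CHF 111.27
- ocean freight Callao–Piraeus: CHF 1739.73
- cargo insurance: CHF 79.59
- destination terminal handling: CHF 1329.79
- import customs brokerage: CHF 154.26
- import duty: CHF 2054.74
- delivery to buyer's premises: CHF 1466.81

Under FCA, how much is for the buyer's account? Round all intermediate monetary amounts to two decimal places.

FCA: the seller delivers export-cleared goods to the carrier; the buyer bears costs from that point.
Seller's account: goods 22268.60 + inland to port 1009.80 + export clearance 111.27 = 23389.67
Buyer's account: freight 1739.73 + insurance 79.59 + destination terminal 1329.79 + brokerage 154.26 + duty 2054.74 + delivery 1466.81 = 6824.92

Buyer's account: CHF 6824.92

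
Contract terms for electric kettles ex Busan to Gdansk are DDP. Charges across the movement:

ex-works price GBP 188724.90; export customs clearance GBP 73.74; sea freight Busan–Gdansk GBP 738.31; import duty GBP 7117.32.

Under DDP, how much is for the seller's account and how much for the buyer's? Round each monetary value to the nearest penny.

Seller: GBP 196654.27; buyer: GBP 0.00

DDP: the seller bears all costs including import duty.
Seller's account: goods 188724.90 + export clearance 73.74 + freight 738.31 + duty 7117.32 = 196654.27
Buyer's account: 0.00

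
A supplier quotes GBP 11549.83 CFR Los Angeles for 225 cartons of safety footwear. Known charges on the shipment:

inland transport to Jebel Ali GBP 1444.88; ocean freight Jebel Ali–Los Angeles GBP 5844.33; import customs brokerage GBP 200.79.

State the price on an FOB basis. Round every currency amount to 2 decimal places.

FOB price: GBP 5705.50

Not relevant to the conversion: inland to port — on the seller under both CFR and FOB; already in the CFR price and stays in the FOB price. brokerage — on the buyer under both terms; not part of either seller's price.
From CFR to FOB, the seller no longer bears: freight.
FOB price = 11549.83 − 5844.33 = 5705.50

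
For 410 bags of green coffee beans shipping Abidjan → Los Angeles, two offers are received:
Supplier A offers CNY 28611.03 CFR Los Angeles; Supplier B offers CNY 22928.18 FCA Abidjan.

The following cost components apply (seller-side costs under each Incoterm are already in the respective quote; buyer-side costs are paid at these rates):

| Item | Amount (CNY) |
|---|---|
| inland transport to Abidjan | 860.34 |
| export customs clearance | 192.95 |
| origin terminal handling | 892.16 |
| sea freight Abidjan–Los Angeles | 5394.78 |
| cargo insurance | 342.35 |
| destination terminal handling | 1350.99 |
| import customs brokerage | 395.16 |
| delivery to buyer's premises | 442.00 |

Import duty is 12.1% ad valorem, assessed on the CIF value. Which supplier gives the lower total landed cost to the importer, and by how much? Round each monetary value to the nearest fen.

Supplier A is cheaper by CNY 677.18

Supplier A (CFR):
CIF value = CFR price + insurance = 28611.03 + 342.35 = 28953.38
Import duty = 28953.38 × 12.1% = 3503.36
Buyer bears (A): 342.35 + 1350.99 + 395.16 + 442.00 = 2530.50
Landed cost (A) = invoice 28611.03 + 2530.50 + duty 3503.36 = 34644.89
Supplier B (FCA):
CIF value = FCA price + origin terminal + freight + insurance = 22928.18 + 892.16 + 5394.78 + 342.35 = 29557.47
Import duty = 29557.47 × 12.1% = 3576.45
Buyer bears (B): 892.16 + 5394.78 + 342.35 + 1350.99 + 395.16 + 442.00 = 8817.44
Landed cost (B) = invoice 22928.18 + 8817.44 + duty 3576.45 = 35322.07
Difference = |34644.89 − 35322.07| = 677.18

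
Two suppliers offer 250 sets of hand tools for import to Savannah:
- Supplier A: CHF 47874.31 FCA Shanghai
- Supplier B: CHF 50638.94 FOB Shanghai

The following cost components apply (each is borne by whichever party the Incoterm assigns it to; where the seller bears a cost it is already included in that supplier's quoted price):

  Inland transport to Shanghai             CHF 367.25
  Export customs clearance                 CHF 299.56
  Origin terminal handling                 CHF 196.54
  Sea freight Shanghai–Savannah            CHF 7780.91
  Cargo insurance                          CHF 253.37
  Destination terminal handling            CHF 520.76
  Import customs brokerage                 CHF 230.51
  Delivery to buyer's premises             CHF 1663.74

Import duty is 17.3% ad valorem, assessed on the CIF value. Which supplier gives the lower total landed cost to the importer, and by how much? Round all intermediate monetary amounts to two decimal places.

Supplier A is cheaper by CHF 3012.37

Supplier A (FCA):
CIF value = FCA price + origin terminal + freight + insurance = 47874.31 + 196.54 + 7780.91 + 253.37 = 56105.13
Import duty = 56105.13 × 17.3% = 9706.19
Buyer bears (A): 196.54 + 7780.91 + 253.37 + 520.76 + 230.51 + 1663.74 = 10645.83
Landed cost (A) = invoice 47874.31 + 10645.83 + duty 9706.19 = 68226.33
Supplier B (FOB):
CIF value = FOB price + freight + insurance = 50638.94 + 7780.91 + 253.37 = 58673.22
Import duty = 58673.22 × 17.3% = 10150.47
Buyer bears (B): 7780.91 + 253.37 + 520.76 + 230.51 + 1663.74 = 10449.29
Landed cost (B) = invoice 50638.94 + 10449.29 + duty 10150.47 = 71238.70
Difference = |68226.33 − 71238.70| = 3012.37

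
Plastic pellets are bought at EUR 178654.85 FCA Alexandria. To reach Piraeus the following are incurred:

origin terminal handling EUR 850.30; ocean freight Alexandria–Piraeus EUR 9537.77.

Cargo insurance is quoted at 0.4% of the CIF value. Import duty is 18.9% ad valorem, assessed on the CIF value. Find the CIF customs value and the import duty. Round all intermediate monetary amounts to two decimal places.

Let C be the CIF value. C = FCA price + pre-shipment costs + freight + 0.4% × C
C − 0.4% × C = 178654.85 + 850.30 + 9537.77
0.996 × C = 189042.92
C = 189042.92 / 0.996 = 189802.13
Insurance premium = 0.4% × 189802.13 = 759.21
Import duty = 189802.13 × 18.9% = 35872.60

CIF value: EUR 189802.13; import duty: EUR 35872.60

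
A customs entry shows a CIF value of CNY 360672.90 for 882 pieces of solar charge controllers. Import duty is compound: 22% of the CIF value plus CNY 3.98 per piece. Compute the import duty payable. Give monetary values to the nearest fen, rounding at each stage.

Ad valorem component: 360672.90 × 22% = 79348.04
Specific component: 882 × 3.98 = 3510.36
Import duty = 79348.04 + 3510.36 = 82858.40

Import duty: CNY 82858.40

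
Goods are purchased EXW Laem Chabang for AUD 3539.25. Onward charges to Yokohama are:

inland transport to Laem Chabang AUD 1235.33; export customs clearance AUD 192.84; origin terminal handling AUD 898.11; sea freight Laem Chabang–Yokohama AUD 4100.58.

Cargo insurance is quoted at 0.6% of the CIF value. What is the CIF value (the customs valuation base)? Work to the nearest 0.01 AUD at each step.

CIF value: AUD 10026.27

Let C be the CIF value. C = EXW price + pre-shipment costs + freight + 0.6% × C
C − 0.6% × C = 3539.25 + 1235.33 + 192.84 + 898.11 + 4100.58
0.994 × C = 9966.11
C = 9966.11 / 0.994 = 10026.27
Insurance premium = 0.6% × 10026.27 = 60.16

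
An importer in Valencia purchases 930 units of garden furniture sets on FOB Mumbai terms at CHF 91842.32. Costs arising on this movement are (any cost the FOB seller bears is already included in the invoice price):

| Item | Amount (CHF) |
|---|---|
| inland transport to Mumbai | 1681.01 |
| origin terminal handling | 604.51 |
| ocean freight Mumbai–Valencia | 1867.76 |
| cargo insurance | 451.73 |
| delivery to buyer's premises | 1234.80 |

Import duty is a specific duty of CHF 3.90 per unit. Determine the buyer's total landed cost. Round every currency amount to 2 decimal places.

FOB: the seller bears costs until goods are on board at the origin port; the buyer bears freight, insurance and all costs thereafter.
Already in the invoice (seller's account under FOB): inland to port, origin terminal — exclude.
CIF value = FOB price + freight + insurance = 91842.32 + 1867.76 + 451.73 = 94161.81
Import duty = 930 × 3.90 = 3627.00
Buyer bears: freight 1867.76 + insurance 451.73 + delivery 1234.80 + duty 3627.00 = 7181.29
Landed cost = invoice 91842.32 + 7181.29 = 99023.61

Total landed cost: CHF 99023.61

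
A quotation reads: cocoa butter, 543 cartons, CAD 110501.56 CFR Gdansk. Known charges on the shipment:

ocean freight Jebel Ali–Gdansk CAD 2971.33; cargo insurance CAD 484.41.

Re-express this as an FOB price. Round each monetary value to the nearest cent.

Not relevant to the conversion: insurance — on the buyer under both terms; not part of either seller's price.
From CFR to FOB, the seller no longer bears: freight.
FOB price = 110501.56 − 2971.33 = 107530.23

FOB price: CAD 107530.23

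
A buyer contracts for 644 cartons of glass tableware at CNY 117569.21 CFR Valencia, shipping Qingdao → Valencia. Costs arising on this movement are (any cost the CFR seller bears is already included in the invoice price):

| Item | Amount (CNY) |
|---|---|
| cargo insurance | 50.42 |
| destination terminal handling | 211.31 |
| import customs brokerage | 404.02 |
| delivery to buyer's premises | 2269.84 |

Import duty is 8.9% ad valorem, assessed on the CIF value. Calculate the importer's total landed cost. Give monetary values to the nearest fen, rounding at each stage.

Total landed cost: CNY 130972.95

CFR: the seller pays costs through ocean freight to the destination port, but not insurance.
CIF value = CFR price + insurance = 117569.21 + 50.42 = 117619.63
Import duty = 117619.63 × 8.9% = 10468.15
Buyer bears: insurance 50.42 + destination terminal 211.31 + brokerage 404.02 + delivery 2269.84 + duty 10468.15 = 13403.74
Landed cost = invoice 117569.21 + 13403.74 = 130972.95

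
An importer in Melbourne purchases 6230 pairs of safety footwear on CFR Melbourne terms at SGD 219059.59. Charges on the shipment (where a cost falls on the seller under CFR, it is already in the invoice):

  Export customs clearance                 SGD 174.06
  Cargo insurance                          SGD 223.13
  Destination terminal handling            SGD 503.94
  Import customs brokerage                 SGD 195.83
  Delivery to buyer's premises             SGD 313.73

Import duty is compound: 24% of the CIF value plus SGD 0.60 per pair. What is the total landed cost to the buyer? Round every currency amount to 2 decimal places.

Total landed cost: SGD 276662.07

CFR: the seller pays costs through ocean freight to the destination port, but not insurance.
Already in the invoice (seller's account under CFR): export clearance — exclude.
CIF value = CFR price + insurance = 219059.59 + 223.13 = 219282.72
Ad valorem component: 219282.72 × 24% = 52627.85
Specific component: 6230 × 0.60 = 3738.00
Import duty = 52627.85 + 3738.00 = 56365.85
Buyer bears: insurance 223.13 + destination terminal 503.94 + brokerage 195.83 + delivery 313.73 + duty 56365.85 = 57602.48
Landed cost = invoice 219059.59 + 57602.48 = 276662.07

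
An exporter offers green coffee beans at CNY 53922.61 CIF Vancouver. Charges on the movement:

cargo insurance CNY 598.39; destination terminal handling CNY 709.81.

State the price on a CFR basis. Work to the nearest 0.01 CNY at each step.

CFR price: CNY 53324.22

Not relevant to the conversion: destination terminal — on the buyer under both terms; not part of either seller's price.
From CIF to CFR, the seller no longer bears: insurance.
CFR price = 53922.61 − 598.39 = 53324.22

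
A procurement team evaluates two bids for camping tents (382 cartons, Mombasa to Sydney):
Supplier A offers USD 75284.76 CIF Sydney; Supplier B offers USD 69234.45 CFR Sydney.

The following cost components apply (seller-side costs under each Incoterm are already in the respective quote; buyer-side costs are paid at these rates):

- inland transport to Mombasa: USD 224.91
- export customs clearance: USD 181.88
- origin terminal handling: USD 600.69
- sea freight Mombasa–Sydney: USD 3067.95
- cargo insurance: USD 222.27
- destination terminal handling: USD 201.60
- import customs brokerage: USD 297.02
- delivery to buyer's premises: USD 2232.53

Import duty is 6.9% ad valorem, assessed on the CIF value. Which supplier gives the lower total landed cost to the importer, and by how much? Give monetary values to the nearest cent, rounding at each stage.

Supplier A (CIF):
The CIF price already equals the CIF value: 75284.76
Import duty = 75284.76 × 6.9% = 5194.65
Buyer bears (A): 201.60 + 297.02 + 2232.53 = 2731.15
Landed cost (A) = invoice 75284.76 + 2731.15 + duty 5194.65 = 83210.56
Supplier B (CFR):
CIF value = CFR price + insurance = 69234.45 + 222.27 = 69456.72
Import duty = 69456.72 × 6.9% = 4792.51
Buyer bears (B): 222.27 + 201.60 + 297.02 + 2232.53 = 2953.42
Landed cost (B) = invoice 69234.45 + 2953.42 + duty 4792.51 = 76980.38
Difference = |83210.56 − 76980.38| = 6230.18

Supplier B is cheaper by USD 6230.18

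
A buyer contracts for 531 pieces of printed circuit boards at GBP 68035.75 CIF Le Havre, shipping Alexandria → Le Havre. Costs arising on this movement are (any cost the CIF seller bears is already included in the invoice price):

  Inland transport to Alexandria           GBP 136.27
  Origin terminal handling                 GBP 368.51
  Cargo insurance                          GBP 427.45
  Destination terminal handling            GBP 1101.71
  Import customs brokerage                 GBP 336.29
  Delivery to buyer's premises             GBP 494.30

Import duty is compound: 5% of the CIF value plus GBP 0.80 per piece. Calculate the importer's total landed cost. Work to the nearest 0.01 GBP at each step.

Total landed cost: GBP 73794.64

CIF: the seller pays costs through ocean freight and marine insurance to the destination port.
Already in the invoice (seller's account under CIF): inland to port, origin terminal, insurance — exclude.
The CIF price already equals the CIF value: 68035.75
Ad valorem component: 68035.75 × 5% = 3401.79
Specific component: 531 × 0.80 = 424.80
Import duty = 3401.79 + 424.80 = 3826.59
Buyer bears: destination terminal 1101.71 + brokerage 336.29 + delivery 494.30 + duty 3826.59 = 5758.89
Landed cost = invoice 68035.75 + 5758.89 = 73794.64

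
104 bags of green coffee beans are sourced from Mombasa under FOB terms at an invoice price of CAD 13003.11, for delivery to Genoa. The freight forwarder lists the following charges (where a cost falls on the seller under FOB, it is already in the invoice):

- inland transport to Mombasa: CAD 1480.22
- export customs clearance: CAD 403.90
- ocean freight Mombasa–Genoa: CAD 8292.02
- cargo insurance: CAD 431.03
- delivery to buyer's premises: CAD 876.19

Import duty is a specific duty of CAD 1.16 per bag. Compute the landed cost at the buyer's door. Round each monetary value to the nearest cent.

Total landed cost: CAD 22722.99

FOB: the seller bears costs until goods are on board at the origin port; the buyer bears freight, insurance and all costs thereafter.
Already in the invoice (seller's account under FOB): inland to port, export clearance — exclude.
CIF value = FOB price + freight + insurance = 13003.11 + 8292.02 + 431.03 = 21726.16
Import duty = 104 × 1.16 = 120.64
Buyer bears: freight 8292.02 + insurance 431.03 + delivery 876.19 + duty 120.64 = 9719.88
Landed cost = invoice 13003.11 + 9719.88 = 22722.99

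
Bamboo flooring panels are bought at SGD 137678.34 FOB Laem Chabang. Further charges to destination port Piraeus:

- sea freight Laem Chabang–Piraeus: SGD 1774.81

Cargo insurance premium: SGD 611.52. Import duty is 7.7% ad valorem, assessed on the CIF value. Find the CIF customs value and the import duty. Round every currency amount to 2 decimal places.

CIF value: SGD 140064.67; import duty: SGD 10784.98

CIF = FOB price + freight + insurance
CIF = 137678.34 + 1774.81 + 611.52 = 140064.67
Import duty = 140064.67 × 7.7% = 10784.98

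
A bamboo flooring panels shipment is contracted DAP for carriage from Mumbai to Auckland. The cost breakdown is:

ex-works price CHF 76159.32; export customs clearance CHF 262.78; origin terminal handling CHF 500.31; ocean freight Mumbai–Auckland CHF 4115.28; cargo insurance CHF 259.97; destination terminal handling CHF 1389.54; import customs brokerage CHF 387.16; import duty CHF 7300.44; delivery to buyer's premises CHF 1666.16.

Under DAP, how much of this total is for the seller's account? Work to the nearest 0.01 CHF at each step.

DAP: the seller bears all costs to the named destination except import duty and clearance.
Seller's account: goods 76159.32 + export clearance 262.78 + origin terminal 500.31 + freight 4115.28 + insurance 259.97 + destination terminal 1389.54 + delivery 1666.16 = 84353.36
Buyer's account: brokerage 387.16 + duty 7300.44 = 7687.60

Seller's account: CHF 84353.36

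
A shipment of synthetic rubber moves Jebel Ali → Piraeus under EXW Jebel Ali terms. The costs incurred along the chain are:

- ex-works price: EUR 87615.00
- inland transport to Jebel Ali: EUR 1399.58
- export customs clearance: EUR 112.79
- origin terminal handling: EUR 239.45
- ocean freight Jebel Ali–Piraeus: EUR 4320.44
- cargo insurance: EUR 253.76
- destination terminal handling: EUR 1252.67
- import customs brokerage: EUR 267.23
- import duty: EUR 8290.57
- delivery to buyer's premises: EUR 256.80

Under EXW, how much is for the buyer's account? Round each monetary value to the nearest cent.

Buyer's account: EUR 16393.29

EXW: the seller makes goods available at their premises; the buyer bears all onward costs.
Seller's account: goods 87615.00 = 87615.00
Buyer's account: inland to port 1399.58 + export clearance 112.79 + origin terminal 239.45 + freight 4320.44 + insurance 253.76 + destination terminal 1252.67 + brokerage 267.23 + duty 8290.57 + delivery 256.80 = 16393.29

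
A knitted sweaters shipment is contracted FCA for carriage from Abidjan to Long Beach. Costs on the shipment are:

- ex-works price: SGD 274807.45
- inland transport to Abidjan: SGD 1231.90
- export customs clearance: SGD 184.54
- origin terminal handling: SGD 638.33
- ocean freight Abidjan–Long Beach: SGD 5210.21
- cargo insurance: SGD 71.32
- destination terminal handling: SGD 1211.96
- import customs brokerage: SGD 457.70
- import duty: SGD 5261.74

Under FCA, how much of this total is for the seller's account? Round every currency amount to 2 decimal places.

FCA: the seller delivers export-cleared goods to the carrier; the buyer bears costs from that point.
Seller's account: goods 274807.45 + inland to port 1231.90 + export clearance 184.54 = 276223.89
Buyer's account: origin terminal 638.33 + freight 5210.21 + insurance 71.32 + destination terminal 1211.96 + brokerage 457.70 + duty 5261.74 = 12851.26

Seller's account: SGD 276223.89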